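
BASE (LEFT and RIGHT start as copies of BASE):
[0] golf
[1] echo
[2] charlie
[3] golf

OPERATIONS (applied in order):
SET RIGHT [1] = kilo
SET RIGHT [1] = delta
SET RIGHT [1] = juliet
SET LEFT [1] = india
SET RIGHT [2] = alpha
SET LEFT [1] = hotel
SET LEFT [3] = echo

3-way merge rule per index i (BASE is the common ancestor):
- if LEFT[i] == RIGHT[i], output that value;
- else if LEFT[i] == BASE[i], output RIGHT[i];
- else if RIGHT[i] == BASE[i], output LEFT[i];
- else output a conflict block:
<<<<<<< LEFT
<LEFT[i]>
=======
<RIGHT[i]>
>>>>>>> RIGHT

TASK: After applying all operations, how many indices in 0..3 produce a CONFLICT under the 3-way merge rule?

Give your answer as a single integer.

Answer: 1

Derivation:
Final LEFT:  [golf, hotel, charlie, echo]
Final RIGHT: [golf, juliet, alpha, golf]
i=0: L=golf R=golf -> agree -> golf
i=1: BASE=echo L=hotel R=juliet all differ -> CONFLICT
i=2: L=charlie=BASE, R=alpha -> take RIGHT -> alpha
i=3: L=echo, R=golf=BASE -> take LEFT -> echo
Conflict count: 1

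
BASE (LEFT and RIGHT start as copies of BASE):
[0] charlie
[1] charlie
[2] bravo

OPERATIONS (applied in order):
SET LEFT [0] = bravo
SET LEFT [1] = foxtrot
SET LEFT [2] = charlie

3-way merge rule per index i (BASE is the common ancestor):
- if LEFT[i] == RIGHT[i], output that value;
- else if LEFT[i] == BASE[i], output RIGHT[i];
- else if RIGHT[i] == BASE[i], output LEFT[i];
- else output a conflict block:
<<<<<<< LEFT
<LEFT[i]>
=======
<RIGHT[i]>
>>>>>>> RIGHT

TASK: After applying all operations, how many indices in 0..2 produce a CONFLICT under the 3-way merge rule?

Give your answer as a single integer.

Final LEFT:  [bravo, foxtrot, charlie]
Final RIGHT: [charlie, charlie, bravo]
i=0: L=bravo, R=charlie=BASE -> take LEFT -> bravo
i=1: L=foxtrot, R=charlie=BASE -> take LEFT -> foxtrot
i=2: L=charlie, R=bravo=BASE -> take LEFT -> charlie
Conflict count: 0

Answer: 0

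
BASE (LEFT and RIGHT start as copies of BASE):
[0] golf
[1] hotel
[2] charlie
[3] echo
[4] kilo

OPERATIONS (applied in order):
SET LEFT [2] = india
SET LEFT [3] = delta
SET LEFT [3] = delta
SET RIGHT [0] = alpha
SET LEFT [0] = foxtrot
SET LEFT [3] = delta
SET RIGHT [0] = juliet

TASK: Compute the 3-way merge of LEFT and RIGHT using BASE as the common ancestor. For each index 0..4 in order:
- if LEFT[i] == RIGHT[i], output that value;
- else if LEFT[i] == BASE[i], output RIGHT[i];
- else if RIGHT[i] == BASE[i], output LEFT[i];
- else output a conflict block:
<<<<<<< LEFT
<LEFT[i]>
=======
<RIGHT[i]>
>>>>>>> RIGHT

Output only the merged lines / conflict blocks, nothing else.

Final LEFT:  [foxtrot, hotel, india, delta, kilo]
Final RIGHT: [juliet, hotel, charlie, echo, kilo]
i=0: BASE=golf L=foxtrot R=juliet all differ -> CONFLICT
i=1: L=hotel R=hotel -> agree -> hotel
i=2: L=india, R=charlie=BASE -> take LEFT -> india
i=3: L=delta, R=echo=BASE -> take LEFT -> delta
i=4: L=kilo R=kilo -> agree -> kilo

Answer: <<<<<<< LEFT
foxtrot
=======
juliet
>>>>>>> RIGHT
hotel
india
delta
kilo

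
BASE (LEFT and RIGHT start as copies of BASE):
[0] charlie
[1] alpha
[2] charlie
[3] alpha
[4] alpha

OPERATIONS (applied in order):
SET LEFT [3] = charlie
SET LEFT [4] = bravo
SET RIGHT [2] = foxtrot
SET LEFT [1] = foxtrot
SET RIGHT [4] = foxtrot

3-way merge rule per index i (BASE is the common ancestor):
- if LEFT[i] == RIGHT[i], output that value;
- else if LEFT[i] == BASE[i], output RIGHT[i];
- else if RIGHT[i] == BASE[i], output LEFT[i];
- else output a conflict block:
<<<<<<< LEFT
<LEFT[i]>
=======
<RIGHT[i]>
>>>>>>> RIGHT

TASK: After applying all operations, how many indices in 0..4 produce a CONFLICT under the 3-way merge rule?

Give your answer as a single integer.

Final LEFT:  [charlie, foxtrot, charlie, charlie, bravo]
Final RIGHT: [charlie, alpha, foxtrot, alpha, foxtrot]
i=0: L=charlie R=charlie -> agree -> charlie
i=1: L=foxtrot, R=alpha=BASE -> take LEFT -> foxtrot
i=2: L=charlie=BASE, R=foxtrot -> take RIGHT -> foxtrot
i=3: L=charlie, R=alpha=BASE -> take LEFT -> charlie
i=4: BASE=alpha L=bravo R=foxtrot all differ -> CONFLICT
Conflict count: 1

Answer: 1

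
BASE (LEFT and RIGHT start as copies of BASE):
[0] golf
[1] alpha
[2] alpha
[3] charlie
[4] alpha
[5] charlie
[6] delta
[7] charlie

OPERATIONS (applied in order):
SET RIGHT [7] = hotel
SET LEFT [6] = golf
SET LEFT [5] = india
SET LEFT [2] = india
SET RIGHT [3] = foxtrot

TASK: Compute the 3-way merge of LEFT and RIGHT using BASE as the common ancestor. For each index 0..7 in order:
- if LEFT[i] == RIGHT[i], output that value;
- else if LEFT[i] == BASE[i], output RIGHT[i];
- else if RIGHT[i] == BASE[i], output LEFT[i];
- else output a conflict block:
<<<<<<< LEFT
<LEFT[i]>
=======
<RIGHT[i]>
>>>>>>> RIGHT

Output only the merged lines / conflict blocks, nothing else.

Final LEFT:  [golf, alpha, india, charlie, alpha, india, golf, charlie]
Final RIGHT: [golf, alpha, alpha, foxtrot, alpha, charlie, delta, hotel]
i=0: L=golf R=golf -> agree -> golf
i=1: L=alpha R=alpha -> agree -> alpha
i=2: L=india, R=alpha=BASE -> take LEFT -> india
i=3: L=charlie=BASE, R=foxtrot -> take RIGHT -> foxtrot
i=4: L=alpha R=alpha -> agree -> alpha
i=5: L=india, R=charlie=BASE -> take LEFT -> india
i=6: L=golf, R=delta=BASE -> take LEFT -> golf
i=7: L=charlie=BASE, R=hotel -> take RIGHT -> hotel

Answer: golf
alpha
india
foxtrot
alpha
india
golf
hotel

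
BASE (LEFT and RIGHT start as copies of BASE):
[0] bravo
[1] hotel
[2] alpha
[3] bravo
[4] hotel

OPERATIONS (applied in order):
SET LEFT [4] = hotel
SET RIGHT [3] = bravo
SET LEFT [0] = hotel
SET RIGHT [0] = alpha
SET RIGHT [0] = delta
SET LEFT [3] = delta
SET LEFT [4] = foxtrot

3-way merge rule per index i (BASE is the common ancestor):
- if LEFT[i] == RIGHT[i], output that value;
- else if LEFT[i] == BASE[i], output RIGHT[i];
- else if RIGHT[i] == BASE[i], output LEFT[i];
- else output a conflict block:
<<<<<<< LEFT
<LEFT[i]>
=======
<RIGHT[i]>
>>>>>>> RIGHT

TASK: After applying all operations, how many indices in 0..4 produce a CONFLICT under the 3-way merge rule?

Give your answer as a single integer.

Final LEFT:  [hotel, hotel, alpha, delta, foxtrot]
Final RIGHT: [delta, hotel, alpha, bravo, hotel]
i=0: BASE=bravo L=hotel R=delta all differ -> CONFLICT
i=1: L=hotel R=hotel -> agree -> hotel
i=2: L=alpha R=alpha -> agree -> alpha
i=3: L=delta, R=bravo=BASE -> take LEFT -> delta
i=4: L=foxtrot, R=hotel=BASE -> take LEFT -> foxtrot
Conflict count: 1

Answer: 1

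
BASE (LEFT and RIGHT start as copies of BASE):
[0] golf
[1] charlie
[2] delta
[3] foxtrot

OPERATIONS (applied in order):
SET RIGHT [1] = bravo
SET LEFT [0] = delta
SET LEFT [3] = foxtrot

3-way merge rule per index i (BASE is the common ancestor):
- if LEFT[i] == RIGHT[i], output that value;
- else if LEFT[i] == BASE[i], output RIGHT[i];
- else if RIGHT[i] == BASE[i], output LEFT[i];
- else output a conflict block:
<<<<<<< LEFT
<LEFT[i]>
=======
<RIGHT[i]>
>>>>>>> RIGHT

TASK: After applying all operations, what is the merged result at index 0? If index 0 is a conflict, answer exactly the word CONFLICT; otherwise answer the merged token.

Answer: delta

Derivation:
Final LEFT:  [delta, charlie, delta, foxtrot]
Final RIGHT: [golf, bravo, delta, foxtrot]
i=0: L=delta, R=golf=BASE -> take LEFT -> delta
i=1: L=charlie=BASE, R=bravo -> take RIGHT -> bravo
i=2: L=delta R=delta -> agree -> delta
i=3: L=foxtrot R=foxtrot -> agree -> foxtrot
Index 0 -> delta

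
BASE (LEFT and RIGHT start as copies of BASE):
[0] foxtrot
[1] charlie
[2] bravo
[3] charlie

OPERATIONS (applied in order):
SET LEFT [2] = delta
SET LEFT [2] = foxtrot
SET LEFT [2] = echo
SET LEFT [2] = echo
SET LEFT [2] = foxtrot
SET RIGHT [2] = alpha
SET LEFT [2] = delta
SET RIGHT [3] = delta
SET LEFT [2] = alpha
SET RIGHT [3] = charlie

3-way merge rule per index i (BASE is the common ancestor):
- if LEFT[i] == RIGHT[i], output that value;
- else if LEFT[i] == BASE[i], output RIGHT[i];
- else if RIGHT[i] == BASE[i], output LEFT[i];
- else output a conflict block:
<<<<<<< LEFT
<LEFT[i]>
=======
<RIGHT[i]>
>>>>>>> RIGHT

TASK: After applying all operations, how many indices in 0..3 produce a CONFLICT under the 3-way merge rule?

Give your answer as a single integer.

Answer: 0

Derivation:
Final LEFT:  [foxtrot, charlie, alpha, charlie]
Final RIGHT: [foxtrot, charlie, alpha, charlie]
i=0: L=foxtrot R=foxtrot -> agree -> foxtrot
i=1: L=charlie R=charlie -> agree -> charlie
i=2: L=alpha R=alpha -> agree -> alpha
i=3: L=charlie R=charlie -> agree -> charlie
Conflict count: 0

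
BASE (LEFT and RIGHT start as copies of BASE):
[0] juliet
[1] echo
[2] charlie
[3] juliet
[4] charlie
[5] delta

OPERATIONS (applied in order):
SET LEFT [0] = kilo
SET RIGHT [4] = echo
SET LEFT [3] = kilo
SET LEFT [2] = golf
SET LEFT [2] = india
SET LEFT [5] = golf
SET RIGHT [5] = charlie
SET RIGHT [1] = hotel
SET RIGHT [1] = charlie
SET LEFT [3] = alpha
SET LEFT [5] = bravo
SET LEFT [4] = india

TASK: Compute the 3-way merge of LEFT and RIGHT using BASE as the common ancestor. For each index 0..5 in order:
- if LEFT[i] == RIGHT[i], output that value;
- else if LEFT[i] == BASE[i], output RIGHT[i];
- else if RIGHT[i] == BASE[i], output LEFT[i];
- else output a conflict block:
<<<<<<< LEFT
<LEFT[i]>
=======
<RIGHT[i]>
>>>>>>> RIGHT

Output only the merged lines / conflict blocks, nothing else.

Final LEFT:  [kilo, echo, india, alpha, india, bravo]
Final RIGHT: [juliet, charlie, charlie, juliet, echo, charlie]
i=0: L=kilo, R=juliet=BASE -> take LEFT -> kilo
i=1: L=echo=BASE, R=charlie -> take RIGHT -> charlie
i=2: L=india, R=charlie=BASE -> take LEFT -> india
i=3: L=alpha, R=juliet=BASE -> take LEFT -> alpha
i=4: BASE=charlie L=india R=echo all differ -> CONFLICT
i=5: BASE=delta L=bravo R=charlie all differ -> CONFLICT

Answer: kilo
charlie
india
alpha
<<<<<<< LEFT
india
=======
echo
>>>>>>> RIGHT
<<<<<<< LEFT
bravo
=======
charlie
>>>>>>> RIGHT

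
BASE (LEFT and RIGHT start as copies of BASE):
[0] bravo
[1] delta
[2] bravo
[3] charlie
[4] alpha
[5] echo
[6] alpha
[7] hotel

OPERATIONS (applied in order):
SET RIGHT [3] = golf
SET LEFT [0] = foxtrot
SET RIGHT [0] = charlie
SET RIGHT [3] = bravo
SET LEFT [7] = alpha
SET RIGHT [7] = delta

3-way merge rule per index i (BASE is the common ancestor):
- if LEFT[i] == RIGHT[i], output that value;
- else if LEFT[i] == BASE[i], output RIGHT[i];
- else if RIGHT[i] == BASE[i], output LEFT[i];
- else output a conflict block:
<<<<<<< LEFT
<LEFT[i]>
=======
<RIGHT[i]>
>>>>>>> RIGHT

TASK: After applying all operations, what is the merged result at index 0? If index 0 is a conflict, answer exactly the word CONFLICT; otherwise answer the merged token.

Final LEFT:  [foxtrot, delta, bravo, charlie, alpha, echo, alpha, alpha]
Final RIGHT: [charlie, delta, bravo, bravo, alpha, echo, alpha, delta]
i=0: BASE=bravo L=foxtrot R=charlie all differ -> CONFLICT
i=1: L=delta R=delta -> agree -> delta
i=2: L=bravo R=bravo -> agree -> bravo
i=3: L=charlie=BASE, R=bravo -> take RIGHT -> bravo
i=4: L=alpha R=alpha -> agree -> alpha
i=5: L=echo R=echo -> agree -> echo
i=6: L=alpha R=alpha -> agree -> alpha
i=7: BASE=hotel L=alpha R=delta all differ -> CONFLICT
Index 0 -> CONFLICT

Answer: CONFLICT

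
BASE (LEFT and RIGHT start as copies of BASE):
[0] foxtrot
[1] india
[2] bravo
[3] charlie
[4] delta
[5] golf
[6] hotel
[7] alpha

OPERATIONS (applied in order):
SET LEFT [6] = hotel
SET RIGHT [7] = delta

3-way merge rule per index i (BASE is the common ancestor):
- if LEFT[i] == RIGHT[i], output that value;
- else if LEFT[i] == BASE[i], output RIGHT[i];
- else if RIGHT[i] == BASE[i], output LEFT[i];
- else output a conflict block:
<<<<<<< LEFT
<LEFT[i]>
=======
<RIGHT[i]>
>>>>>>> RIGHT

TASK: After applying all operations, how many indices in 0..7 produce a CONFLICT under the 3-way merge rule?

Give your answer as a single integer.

Answer: 0

Derivation:
Final LEFT:  [foxtrot, india, bravo, charlie, delta, golf, hotel, alpha]
Final RIGHT: [foxtrot, india, bravo, charlie, delta, golf, hotel, delta]
i=0: L=foxtrot R=foxtrot -> agree -> foxtrot
i=1: L=india R=india -> agree -> india
i=2: L=bravo R=bravo -> agree -> bravo
i=3: L=charlie R=charlie -> agree -> charlie
i=4: L=delta R=delta -> agree -> delta
i=5: L=golf R=golf -> agree -> golf
i=6: L=hotel R=hotel -> agree -> hotel
i=7: L=alpha=BASE, R=delta -> take RIGHT -> delta
Conflict count: 0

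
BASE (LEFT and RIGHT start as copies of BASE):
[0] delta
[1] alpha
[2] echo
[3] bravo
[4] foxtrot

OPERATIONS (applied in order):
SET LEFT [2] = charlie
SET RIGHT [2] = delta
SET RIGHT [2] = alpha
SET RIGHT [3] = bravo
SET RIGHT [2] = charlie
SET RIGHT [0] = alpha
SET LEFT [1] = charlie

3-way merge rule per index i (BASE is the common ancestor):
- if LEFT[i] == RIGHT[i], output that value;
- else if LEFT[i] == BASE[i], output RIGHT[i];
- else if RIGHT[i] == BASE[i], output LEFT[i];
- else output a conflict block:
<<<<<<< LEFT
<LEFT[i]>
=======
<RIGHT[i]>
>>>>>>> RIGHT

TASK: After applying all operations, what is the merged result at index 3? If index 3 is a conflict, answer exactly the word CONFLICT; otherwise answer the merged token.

Answer: bravo

Derivation:
Final LEFT:  [delta, charlie, charlie, bravo, foxtrot]
Final RIGHT: [alpha, alpha, charlie, bravo, foxtrot]
i=0: L=delta=BASE, R=alpha -> take RIGHT -> alpha
i=1: L=charlie, R=alpha=BASE -> take LEFT -> charlie
i=2: L=charlie R=charlie -> agree -> charlie
i=3: L=bravo R=bravo -> agree -> bravo
i=4: L=foxtrot R=foxtrot -> agree -> foxtrot
Index 3 -> bravo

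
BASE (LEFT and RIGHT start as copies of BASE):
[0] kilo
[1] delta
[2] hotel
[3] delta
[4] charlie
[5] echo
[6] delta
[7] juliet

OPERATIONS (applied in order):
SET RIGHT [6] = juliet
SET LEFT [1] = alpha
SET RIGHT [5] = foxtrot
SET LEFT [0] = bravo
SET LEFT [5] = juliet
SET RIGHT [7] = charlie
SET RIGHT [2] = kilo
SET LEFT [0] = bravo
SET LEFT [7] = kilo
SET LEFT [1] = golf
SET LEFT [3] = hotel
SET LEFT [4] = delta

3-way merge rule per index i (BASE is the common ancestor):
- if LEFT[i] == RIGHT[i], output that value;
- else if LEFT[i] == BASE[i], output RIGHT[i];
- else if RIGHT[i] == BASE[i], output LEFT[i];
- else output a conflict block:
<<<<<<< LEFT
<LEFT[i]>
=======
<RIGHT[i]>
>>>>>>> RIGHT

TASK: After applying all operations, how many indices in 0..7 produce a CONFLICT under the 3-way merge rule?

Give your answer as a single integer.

Answer: 2

Derivation:
Final LEFT:  [bravo, golf, hotel, hotel, delta, juliet, delta, kilo]
Final RIGHT: [kilo, delta, kilo, delta, charlie, foxtrot, juliet, charlie]
i=0: L=bravo, R=kilo=BASE -> take LEFT -> bravo
i=1: L=golf, R=delta=BASE -> take LEFT -> golf
i=2: L=hotel=BASE, R=kilo -> take RIGHT -> kilo
i=3: L=hotel, R=delta=BASE -> take LEFT -> hotel
i=4: L=delta, R=charlie=BASE -> take LEFT -> delta
i=5: BASE=echo L=juliet R=foxtrot all differ -> CONFLICT
i=6: L=delta=BASE, R=juliet -> take RIGHT -> juliet
i=7: BASE=juliet L=kilo R=charlie all differ -> CONFLICT
Conflict count: 2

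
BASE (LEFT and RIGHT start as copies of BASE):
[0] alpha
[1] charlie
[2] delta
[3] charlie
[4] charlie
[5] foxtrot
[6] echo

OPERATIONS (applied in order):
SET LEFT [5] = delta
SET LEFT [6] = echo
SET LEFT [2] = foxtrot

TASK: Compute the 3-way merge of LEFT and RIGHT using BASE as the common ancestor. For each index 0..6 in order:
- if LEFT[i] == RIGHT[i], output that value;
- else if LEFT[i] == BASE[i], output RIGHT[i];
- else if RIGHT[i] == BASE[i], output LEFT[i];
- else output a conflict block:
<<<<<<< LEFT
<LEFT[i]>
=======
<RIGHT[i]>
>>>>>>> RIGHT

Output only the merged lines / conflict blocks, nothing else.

Final LEFT:  [alpha, charlie, foxtrot, charlie, charlie, delta, echo]
Final RIGHT: [alpha, charlie, delta, charlie, charlie, foxtrot, echo]
i=0: L=alpha R=alpha -> agree -> alpha
i=1: L=charlie R=charlie -> agree -> charlie
i=2: L=foxtrot, R=delta=BASE -> take LEFT -> foxtrot
i=3: L=charlie R=charlie -> agree -> charlie
i=4: L=charlie R=charlie -> agree -> charlie
i=5: L=delta, R=foxtrot=BASE -> take LEFT -> delta
i=6: L=echo R=echo -> agree -> echo

Answer: alpha
charlie
foxtrot
charlie
charlie
delta
echo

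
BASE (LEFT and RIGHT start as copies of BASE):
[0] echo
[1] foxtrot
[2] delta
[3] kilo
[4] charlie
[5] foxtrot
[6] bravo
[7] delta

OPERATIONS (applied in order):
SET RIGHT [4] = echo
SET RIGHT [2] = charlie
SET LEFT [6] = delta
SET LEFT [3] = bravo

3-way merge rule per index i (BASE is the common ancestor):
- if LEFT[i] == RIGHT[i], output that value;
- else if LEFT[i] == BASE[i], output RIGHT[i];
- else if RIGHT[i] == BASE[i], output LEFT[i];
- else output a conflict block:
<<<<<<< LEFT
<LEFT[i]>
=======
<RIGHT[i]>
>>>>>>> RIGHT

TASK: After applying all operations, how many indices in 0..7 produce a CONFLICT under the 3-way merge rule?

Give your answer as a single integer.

Answer: 0

Derivation:
Final LEFT:  [echo, foxtrot, delta, bravo, charlie, foxtrot, delta, delta]
Final RIGHT: [echo, foxtrot, charlie, kilo, echo, foxtrot, bravo, delta]
i=0: L=echo R=echo -> agree -> echo
i=1: L=foxtrot R=foxtrot -> agree -> foxtrot
i=2: L=delta=BASE, R=charlie -> take RIGHT -> charlie
i=3: L=bravo, R=kilo=BASE -> take LEFT -> bravo
i=4: L=charlie=BASE, R=echo -> take RIGHT -> echo
i=5: L=foxtrot R=foxtrot -> agree -> foxtrot
i=6: L=delta, R=bravo=BASE -> take LEFT -> delta
i=7: L=delta R=delta -> agree -> delta
Conflict count: 0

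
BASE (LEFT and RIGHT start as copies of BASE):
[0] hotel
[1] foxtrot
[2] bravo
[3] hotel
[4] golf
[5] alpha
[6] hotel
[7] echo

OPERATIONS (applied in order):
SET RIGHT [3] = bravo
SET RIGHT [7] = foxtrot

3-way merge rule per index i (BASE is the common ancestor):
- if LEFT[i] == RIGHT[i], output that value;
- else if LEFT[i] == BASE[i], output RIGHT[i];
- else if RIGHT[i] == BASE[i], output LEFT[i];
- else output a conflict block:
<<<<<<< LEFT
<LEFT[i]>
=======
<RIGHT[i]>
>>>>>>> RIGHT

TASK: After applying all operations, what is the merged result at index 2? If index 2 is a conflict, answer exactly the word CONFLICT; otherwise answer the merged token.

Final LEFT:  [hotel, foxtrot, bravo, hotel, golf, alpha, hotel, echo]
Final RIGHT: [hotel, foxtrot, bravo, bravo, golf, alpha, hotel, foxtrot]
i=0: L=hotel R=hotel -> agree -> hotel
i=1: L=foxtrot R=foxtrot -> agree -> foxtrot
i=2: L=bravo R=bravo -> agree -> bravo
i=3: L=hotel=BASE, R=bravo -> take RIGHT -> bravo
i=4: L=golf R=golf -> agree -> golf
i=5: L=alpha R=alpha -> agree -> alpha
i=6: L=hotel R=hotel -> agree -> hotel
i=7: L=echo=BASE, R=foxtrot -> take RIGHT -> foxtrot
Index 2 -> bravo

Answer: bravo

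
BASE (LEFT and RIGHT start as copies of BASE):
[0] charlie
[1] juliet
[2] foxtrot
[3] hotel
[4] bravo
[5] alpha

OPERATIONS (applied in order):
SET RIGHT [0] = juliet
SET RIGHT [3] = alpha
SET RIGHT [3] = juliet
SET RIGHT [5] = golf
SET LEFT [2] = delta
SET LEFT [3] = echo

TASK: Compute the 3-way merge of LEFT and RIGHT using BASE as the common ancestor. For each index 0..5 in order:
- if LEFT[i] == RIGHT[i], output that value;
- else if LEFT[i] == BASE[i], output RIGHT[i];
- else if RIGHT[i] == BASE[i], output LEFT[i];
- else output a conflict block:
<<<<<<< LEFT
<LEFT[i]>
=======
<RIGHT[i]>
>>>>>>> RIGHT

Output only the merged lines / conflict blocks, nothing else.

Final LEFT:  [charlie, juliet, delta, echo, bravo, alpha]
Final RIGHT: [juliet, juliet, foxtrot, juliet, bravo, golf]
i=0: L=charlie=BASE, R=juliet -> take RIGHT -> juliet
i=1: L=juliet R=juliet -> agree -> juliet
i=2: L=delta, R=foxtrot=BASE -> take LEFT -> delta
i=3: BASE=hotel L=echo R=juliet all differ -> CONFLICT
i=4: L=bravo R=bravo -> agree -> bravo
i=5: L=alpha=BASE, R=golf -> take RIGHT -> golf

Answer: juliet
juliet
delta
<<<<<<< LEFT
echo
=======
juliet
>>>>>>> RIGHT
bravo
golf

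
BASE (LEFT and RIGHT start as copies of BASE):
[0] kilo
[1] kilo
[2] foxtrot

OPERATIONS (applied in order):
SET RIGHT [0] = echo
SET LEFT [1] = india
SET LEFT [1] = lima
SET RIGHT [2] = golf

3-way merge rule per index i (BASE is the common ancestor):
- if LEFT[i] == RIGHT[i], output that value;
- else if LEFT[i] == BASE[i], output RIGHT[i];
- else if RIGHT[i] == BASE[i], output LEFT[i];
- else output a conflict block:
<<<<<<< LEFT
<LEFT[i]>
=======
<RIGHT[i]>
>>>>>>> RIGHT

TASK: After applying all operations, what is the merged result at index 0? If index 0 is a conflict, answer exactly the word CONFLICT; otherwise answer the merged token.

Answer: echo

Derivation:
Final LEFT:  [kilo, lima, foxtrot]
Final RIGHT: [echo, kilo, golf]
i=0: L=kilo=BASE, R=echo -> take RIGHT -> echo
i=1: L=lima, R=kilo=BASE -> take LEFT -> lima
i=2: L=foxtrot=BASE, R=golf -> take RIGHT -> golf
Index 0 -> echo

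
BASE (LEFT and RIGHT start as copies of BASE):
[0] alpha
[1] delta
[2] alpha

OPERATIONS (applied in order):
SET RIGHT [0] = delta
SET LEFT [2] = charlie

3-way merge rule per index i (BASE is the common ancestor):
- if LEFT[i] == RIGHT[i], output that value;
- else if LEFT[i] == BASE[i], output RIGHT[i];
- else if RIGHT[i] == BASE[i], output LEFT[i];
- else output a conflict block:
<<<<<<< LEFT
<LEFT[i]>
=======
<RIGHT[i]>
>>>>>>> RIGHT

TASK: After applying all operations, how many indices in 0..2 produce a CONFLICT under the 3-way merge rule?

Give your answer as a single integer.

Answer: 0

Derivation:
Final LEFT:  [alpha, delta, charlie]
Final RIGHT: [delta, delta, alpha]
i=0: L=alpha=BASE, R=delta -> take RIGHT -> delta
i=1: L=delta R=delta -> agree -> delta
i=2: L=charlie, R=alpha=BASE -> take LEFT -> charlie
Conflict count: 0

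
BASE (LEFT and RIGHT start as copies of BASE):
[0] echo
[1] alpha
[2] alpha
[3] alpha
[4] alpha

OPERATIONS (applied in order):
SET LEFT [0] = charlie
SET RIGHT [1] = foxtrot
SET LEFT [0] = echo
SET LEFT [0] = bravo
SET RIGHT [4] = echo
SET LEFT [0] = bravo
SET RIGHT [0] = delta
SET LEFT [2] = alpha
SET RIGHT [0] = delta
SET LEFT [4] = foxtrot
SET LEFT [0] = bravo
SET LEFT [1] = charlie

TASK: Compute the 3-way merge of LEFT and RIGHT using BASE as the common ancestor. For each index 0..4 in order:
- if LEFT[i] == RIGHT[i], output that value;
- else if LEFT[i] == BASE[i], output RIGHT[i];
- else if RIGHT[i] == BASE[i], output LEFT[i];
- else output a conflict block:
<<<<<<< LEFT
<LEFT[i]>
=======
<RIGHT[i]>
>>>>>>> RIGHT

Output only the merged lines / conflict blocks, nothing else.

Answer: <<<<<<< LEFT
bravo
=======
delta
>>>>>>> RIGHT
<<<<<<< LEFT
charlie
=======
foxtrot
>>>>>>> RIGHT
alpha
alpha
<<<<<<< LEFT
foxtrot
=======
echo
>>>>>>> RIGHT

Derivation:
Final LEFT:  [bravo, charlie, alpha, alpha, foxtrot]
Final RIGHT: [delta, foxtrot, alpha, alpha, echo]
i=0: BASE=echo L=bravo R=delta all differ -> CONFLICT
i=1: BASE=alpha L=charlie R=foxtrot all differ -> CONFLICT
i=2: L=alpha R=alpha -> agree -> alpha
i=3: L=alpha R=alpha -> agree -> alpha
i=4: BASE=alpha L=foxtrot R=echo all differ -> CONFLICT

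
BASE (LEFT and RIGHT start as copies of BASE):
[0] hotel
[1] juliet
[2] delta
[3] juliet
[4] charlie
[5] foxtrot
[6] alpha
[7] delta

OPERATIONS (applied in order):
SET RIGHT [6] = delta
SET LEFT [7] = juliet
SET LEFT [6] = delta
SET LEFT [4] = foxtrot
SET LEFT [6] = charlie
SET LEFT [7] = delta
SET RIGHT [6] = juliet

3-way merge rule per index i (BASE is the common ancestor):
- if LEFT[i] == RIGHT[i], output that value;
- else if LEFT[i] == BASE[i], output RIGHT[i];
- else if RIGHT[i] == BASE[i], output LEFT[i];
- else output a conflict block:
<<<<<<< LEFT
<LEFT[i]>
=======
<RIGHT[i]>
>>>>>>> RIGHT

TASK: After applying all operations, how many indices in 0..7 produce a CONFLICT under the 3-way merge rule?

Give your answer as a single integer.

Answer: 1

Derivation:
Final LEFT:  [hotel, juliet, delta, juliet, foxtrot, foxtrot, charlie, delta]
Final RIGHT: [hotel, juliet, delta, juliet, charlie, foxtrot, juliet, delta]
i=0: L=hotel R=hotel -> agree -> hotel
i=1: L=juliet R=juliet -> agree -> juliet
i=2: L=delta R=delta -> agree -> delta
i=3: L=juliet R=juliet -> agree -> juliet
i=4: L=foxtrot, R=charlie=BASE -> take LEFT -> foxtrot
i=5: L=foxtrot R=foxtrot -> agree -> foxtrot
i=6: BASE=alpha L=charlie R=juliet all differ -> CONFLICT
i=7: L=delta R=delta -> agree -> delta
Conflict count: 1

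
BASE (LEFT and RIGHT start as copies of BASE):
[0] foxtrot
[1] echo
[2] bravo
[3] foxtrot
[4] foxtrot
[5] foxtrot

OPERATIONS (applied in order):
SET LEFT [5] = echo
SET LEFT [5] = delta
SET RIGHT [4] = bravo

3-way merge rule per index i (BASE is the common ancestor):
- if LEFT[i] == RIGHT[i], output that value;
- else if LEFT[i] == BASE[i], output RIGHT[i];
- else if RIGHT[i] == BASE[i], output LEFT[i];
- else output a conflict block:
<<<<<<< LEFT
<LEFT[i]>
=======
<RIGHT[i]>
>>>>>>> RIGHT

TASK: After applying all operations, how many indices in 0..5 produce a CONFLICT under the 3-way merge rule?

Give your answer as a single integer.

Final LEFT:  [foxtrot, echo, bravo, foxtrot, foxtrot, delta]
Final RIGHT: [foxtrot, echo, bravo, foxtrot, bravo, foxtrot]
i=0: L=foxtrot R=foxtrot -> agree -> foxtrot
i=1: L=echo R=echo -> agree -> echo
i=2: L=bravo R=bravo -> agree -> bravo
i=3: L=foxtrot R=foxtrot -> agree -> foxtrot
i=4: L=foxtrot=BASE, R=bravo -> take RIGHT -> bravo
i=5: L=delta, R=foxtrot=BASE -> take LEFT -> delta
Conflict count: 0

Answer: 0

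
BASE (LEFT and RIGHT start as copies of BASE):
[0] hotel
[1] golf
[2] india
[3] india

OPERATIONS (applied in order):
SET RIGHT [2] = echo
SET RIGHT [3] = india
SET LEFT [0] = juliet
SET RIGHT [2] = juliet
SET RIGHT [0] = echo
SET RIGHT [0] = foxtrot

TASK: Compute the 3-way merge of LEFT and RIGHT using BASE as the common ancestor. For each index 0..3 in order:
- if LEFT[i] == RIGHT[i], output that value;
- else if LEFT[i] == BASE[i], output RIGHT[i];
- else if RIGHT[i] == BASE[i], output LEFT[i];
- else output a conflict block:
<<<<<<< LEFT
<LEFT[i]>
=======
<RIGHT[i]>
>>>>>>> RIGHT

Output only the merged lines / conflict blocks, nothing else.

Answer: <<<<<<< LEFT
juliet
=======
foxtrot
>>>>>>> RIGHT
golf
juliet
india

Derivation:
Final LEFT:  [juliet, golf, india, india]
Final RIGHT: [foxtrot, golf, juliet, india]
i=0: BASE=hotel L=juliet R=foxtrot all differ -> CONFLICT
i=1: L=golf R=golf -> agree -> golf
i=2: L=india=BASE, R=juliet -> take RIGHT -> juliet
i=3: L=india R=india -> agree -> india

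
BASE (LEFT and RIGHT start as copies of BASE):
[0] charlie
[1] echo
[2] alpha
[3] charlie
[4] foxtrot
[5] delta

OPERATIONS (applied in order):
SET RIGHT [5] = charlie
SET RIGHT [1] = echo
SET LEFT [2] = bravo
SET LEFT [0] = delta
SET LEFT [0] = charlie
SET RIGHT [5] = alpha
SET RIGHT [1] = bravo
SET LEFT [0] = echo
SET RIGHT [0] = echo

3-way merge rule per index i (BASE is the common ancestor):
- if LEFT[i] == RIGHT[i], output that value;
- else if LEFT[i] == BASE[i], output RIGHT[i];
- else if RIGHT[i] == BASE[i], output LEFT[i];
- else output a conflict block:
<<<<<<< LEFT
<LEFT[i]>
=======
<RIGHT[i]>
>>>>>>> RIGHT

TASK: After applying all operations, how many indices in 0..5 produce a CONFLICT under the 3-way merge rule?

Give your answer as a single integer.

Final LEFT:  [echo, echo, bravo, charlie, foxtrot, delta]
Final RIGHT: [echo, bravo, alpha, charlie, foxtrot, alpha]
i=0: L=echo R=echo -> agree -> echo
i=1: L=echo=BASE, R=bravo -> take RIGHT -> bravo
i=2: L=bravo, R=alpha=BASE -> take LEFT -> bravo
i=3: L=charlie R=charlie -> agree -> charlie
i=4: L=foxtrot R=foxtrot -> agree -> foxtrot
i=5: L=delta=BASE, R=alpha -> take RIGHT -> alpha
Conflict count: 0

Answer: 0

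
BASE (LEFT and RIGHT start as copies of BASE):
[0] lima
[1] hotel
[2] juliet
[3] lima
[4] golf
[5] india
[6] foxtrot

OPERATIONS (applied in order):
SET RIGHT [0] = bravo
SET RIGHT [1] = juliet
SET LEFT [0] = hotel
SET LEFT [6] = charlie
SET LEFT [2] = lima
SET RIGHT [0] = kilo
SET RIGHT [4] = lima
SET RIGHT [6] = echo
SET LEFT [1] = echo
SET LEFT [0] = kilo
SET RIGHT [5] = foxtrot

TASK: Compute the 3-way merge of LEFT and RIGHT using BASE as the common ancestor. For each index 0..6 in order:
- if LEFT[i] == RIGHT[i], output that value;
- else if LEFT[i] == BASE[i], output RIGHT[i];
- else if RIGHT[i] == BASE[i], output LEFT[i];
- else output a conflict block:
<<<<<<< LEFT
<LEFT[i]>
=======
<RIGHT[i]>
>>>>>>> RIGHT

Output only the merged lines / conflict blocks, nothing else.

Answer: kilo
<<<<<<< LEFT
echo
=======
juliet
>>>>>>> RIGHT
lima
lima
lima
foxtrot
<<<<<<< LEFT
charlie
=======
echo
>>>>>>> RIGHT

Derivation:
Final LEFT:  [kilo, echo, lima, lima, golf, india, charlie]
Final RIGHT: [kilo, juliet, juliet, lima, lima, foxtrot, echo]
i=0: L=kilo R=kilo -> agree -> kilo
i=1: BASE=hotel L=echo R=juliet all differ -> CONFLICT
i=2: L=lima, R=juliet=BASE -> take LEFT -> lima
i=3: L=lima R=lima -> agree -> lima
i=4: L=golf=BASE, R=lima -> take RIGHT -> lima
i=5: L=india=BASE, R=foxtrot -> take RIGHT -> foxtrot
i=6: BASE=foxtrot L=charlie R=echo all differ -> CONFLICT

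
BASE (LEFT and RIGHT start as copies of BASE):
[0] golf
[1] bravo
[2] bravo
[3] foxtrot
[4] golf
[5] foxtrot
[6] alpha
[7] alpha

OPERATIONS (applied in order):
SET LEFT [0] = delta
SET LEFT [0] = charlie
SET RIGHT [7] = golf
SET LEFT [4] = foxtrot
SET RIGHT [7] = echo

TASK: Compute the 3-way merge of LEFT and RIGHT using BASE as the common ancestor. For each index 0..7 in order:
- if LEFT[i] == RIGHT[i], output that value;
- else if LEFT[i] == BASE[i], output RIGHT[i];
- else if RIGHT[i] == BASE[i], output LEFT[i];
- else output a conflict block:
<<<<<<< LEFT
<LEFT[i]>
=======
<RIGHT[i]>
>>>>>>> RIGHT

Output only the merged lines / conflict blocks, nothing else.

Final LEFT:  [charlie, bravo, bravo, foxtrot, foxtrot, foxtrot, alpha, alpha]
Final RIGHT: [golf, bravo, bravo, foxtrot, golf, foxtrot, alpha, echo]
i=0: L=charlie, R=golf=BASE -> take LEFT -> charlie
i=1: L=bravo R=bravo -> agree -> bravo
i=2: L=bravo R=bravo -> agree -> bravo
i=3: L=foxtrot R=foxtrot -> agree -> foxtrot
i=4: L=foxtrot, R=golf=BASE -> take LEFT -> foxtrot
i=5: L=foxtrot R=foxtrot -> agree -> foxtrot
i=6: L=alpha R=alpha -> agree -> alpha
i=7: L=alpha=BASE, R=echo -> take RIGHT -> echo

Answer: charlie
bravo
bravo
foxtrot
foxtrot
foxtrot
alpha
echo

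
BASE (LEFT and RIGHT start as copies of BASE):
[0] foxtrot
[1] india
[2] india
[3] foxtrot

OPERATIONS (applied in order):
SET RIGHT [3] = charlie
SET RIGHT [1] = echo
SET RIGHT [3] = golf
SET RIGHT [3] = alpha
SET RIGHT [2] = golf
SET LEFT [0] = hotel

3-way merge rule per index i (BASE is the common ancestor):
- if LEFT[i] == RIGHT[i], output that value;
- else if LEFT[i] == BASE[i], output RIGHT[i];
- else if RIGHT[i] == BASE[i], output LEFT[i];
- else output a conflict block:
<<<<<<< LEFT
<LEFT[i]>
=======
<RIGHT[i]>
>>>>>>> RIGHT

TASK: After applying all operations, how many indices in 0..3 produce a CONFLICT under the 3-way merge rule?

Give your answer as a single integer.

Final LEFT:  [hotel, india, india, foxtrot]
Final RIGHT: [foxtrot, echo, golf, alpha]
i=0: L=hotel, R=foxtrot=BASE -> take LEFT -> hotel
i=1: L=india=BASE, R=echo -> take RIGHT -> echo
i=2: L=india=BASE, R=golf -> take RIGHT -> golf
i=3: L=foxtrot=BASE, R=alpha -> take RIGHT -> alpha
Conflict count: 0

Answer: 0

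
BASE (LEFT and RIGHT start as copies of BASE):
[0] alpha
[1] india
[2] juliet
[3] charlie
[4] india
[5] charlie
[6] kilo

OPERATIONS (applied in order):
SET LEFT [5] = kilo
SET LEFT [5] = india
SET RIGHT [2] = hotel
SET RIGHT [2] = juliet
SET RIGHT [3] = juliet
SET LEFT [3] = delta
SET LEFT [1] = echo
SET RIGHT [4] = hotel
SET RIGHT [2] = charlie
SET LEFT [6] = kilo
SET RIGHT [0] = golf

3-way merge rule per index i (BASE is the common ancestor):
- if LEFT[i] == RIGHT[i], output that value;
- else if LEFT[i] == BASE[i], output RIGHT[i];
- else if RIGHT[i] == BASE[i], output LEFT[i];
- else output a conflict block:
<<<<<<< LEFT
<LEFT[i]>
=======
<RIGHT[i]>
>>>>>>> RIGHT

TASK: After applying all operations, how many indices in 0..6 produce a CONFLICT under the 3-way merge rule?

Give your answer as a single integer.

Final LEFT:  [alpha, echo, juliet, delta, india, india, kilo]
Final RIGHT: [golf, india, charlie, juliet, hotel, charlie, kilo]
i=0: L=alpha=BASE, R=golf -> take RIGHT -> golf
i=1: L=echo, R=india=BASE -> take LEFT -> echo
i=2: L=juliet=BASE, R=charlie -> take RIGHT -> charlie
i=3: BASE=charlie L=delta R=juliet all differ -> CONFLICT
i=4: L=india=BASE, R=hotel -> take RIGHT -> hotel
i=5: L=india, R=charlie=BASE -> take LEFT -> india
i=6: L=kilo R=kilo -> agree -> kilo
Conflict count: 1

Answer: 1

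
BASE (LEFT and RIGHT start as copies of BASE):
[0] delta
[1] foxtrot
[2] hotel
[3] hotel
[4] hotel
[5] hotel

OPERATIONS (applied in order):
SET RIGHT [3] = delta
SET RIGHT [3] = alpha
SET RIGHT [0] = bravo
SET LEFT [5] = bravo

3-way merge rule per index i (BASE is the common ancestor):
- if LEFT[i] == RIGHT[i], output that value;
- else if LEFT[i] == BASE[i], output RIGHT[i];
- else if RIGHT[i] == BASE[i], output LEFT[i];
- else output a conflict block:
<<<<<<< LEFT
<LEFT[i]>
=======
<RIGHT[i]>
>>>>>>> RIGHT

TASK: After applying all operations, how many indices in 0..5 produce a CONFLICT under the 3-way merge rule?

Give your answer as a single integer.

Final LEFT:  [delta, foxtrot, hotel, hotel, hotel, bravo]
Final RIGHT: [bravo, foxtrot, hotel, alpha, hotel, hotel]
i=0: L=delta=BASE, R=bravo -> take RIGHT -> bravo
i=1: L=foxtrot R=foxtrot -> agree -> foxtrot
i=2: L=hotel R=hotel -> agree -> hotel
i=3: L=hotel=BASE, R=alpha -> take RIGHT -> alpha
i=4: L=hotel R=hotel -> agree -> hotel
i=5: L=bravo, R=hotel=BASE -> take LEFT -> bravo
Conflict count: 0

Answer: 0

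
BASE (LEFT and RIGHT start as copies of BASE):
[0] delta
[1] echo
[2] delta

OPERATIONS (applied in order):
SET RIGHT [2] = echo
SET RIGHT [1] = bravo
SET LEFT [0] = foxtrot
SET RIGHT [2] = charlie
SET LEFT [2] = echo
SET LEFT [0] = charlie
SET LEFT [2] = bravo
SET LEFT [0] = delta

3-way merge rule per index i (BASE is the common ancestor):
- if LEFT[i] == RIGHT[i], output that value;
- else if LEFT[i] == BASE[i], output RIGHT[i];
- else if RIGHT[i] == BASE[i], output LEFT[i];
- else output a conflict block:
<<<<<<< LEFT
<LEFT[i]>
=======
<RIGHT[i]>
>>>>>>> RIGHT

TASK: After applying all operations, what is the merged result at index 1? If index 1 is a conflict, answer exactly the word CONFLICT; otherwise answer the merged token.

Final LEFT:  [delta, echo, bravo]
Final RIGHT: [delta, bravo, charlie]
i=0: L=delta R=delta -> agree -> delta
i=1: L=echo=BASE, R=bravo -> take RIGHT -> bravo
i=2: BASE=delta L=bravo R=charlie all differ -> CONFLICT
Index 1 -> bravo

Answer: bravo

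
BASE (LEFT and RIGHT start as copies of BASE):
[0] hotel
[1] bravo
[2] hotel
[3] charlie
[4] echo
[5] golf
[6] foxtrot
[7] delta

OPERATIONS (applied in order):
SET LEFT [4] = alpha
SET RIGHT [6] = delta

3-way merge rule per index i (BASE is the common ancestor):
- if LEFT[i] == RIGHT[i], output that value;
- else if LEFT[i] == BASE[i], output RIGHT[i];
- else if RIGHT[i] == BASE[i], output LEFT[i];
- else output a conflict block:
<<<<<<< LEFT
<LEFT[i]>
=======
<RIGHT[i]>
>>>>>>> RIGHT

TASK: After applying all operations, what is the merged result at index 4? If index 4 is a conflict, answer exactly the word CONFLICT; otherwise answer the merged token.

Final LEFT:  [hotel, bravo, hotel, charlie, alpha, golf, foxtrot, delta]
Final RIGHT: [hotel, bravo, hotel, charlie, echo, golf, delta, delta]
i=0: L=hotel R=hotel -> agree -> hotel
i=1: L=bravo R=bravo -> agree -> bravo
i=2: L=hotel R=hotel -> agree -> hotel
i=3: L=charlie R=charlie -> agree -> charlie
i=4: L=alpha, R=echo=BASE -> take LEFT -> alpha
i=5: L=golf R=golf -> agree -> golf
i=6: L=foxtrot=BASE, R=delta -> take RIGHT -> delta
i=7: L=delta R=delta -> agree -> delta
Index 4 -> alpha

Answer: alpha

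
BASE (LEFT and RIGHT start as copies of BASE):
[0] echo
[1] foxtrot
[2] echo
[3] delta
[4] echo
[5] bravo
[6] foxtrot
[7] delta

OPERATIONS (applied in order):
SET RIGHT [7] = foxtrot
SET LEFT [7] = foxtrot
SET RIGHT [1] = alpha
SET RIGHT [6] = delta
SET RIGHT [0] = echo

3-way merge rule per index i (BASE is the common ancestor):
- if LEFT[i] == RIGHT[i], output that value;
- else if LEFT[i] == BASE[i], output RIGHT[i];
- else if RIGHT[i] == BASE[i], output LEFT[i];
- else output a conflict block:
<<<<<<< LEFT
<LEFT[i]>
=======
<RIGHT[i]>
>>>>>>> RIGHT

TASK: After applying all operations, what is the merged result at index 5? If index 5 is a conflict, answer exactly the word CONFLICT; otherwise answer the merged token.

Answer: bravo

Derivation:
Final LEFT:  [echo, foxtrot, echo, delta, echo, bravo, foxtrot, foxtrot]
Final RIGHT: [echo, alpha, echo, delta, echo, bravo, delta, foxtrot]
i=0: L=echo R=echo -> agree -> echo
i=1: L=foxtrot=BASE, R=alpha -> take RIGHT -> alpha
i=2: L=echo R=echo -> agree -> echo
i=3: L=delta R=delta -> agree -> delta
i=4: L=echo R=echo -> agree -> echo
i=5: L=bravo R=bravo -> agree -> bravo
i=6: L=foxtrot=BASE, R=delta -> take RIGHT -> delta
i=7: L=foxtrot R=foxtrot -> agree -> foxtrot
Index 5 -> bravo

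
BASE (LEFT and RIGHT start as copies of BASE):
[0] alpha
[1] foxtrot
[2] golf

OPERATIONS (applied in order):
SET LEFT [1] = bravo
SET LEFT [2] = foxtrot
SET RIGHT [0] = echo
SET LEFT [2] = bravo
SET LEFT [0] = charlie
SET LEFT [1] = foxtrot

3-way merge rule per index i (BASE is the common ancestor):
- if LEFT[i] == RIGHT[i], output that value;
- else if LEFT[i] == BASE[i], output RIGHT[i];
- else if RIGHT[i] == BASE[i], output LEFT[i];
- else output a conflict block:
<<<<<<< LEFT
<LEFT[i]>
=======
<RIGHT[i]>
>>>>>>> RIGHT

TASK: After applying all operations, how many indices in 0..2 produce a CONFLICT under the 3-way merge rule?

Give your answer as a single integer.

Final LEFT:  [charlie, foxtrot, bravo]
Final RIGHT: [echo, foxtrot, golf]
i=0: BASE=alpha L=charlie R=echo all differ -> CONFLICT
i=1: L=foxtrot R=foxtrot -> agree -> foxtrot
i=2: L=bravo, R=golf=BASE -> take LEFT -> bravo
Conflict count: 1

Answer: 1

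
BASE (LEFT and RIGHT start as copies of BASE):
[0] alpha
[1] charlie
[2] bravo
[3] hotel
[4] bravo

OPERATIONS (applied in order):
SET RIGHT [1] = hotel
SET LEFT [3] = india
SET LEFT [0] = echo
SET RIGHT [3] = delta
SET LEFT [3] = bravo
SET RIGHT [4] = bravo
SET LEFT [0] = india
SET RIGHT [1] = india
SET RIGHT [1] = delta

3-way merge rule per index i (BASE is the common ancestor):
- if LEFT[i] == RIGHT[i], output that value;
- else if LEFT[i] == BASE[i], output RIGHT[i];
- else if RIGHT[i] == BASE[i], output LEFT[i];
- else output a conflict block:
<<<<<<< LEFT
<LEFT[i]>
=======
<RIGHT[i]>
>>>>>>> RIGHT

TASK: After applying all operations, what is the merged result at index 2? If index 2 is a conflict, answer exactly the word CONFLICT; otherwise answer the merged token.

Answer: bravo

Derivation:
Final LEFT:  [india, charlie, bravo, bravo, bravo]
Final RIGHT: [alpha, delta, bravo, delta, bravo]
i=0: L=india, R=alpha=BASE -> take LEFT -> india
i=1: L=charlie=BASE, R=delta -> take RIGHT -> delta
i=2: L=bravo R=bravo -> agree -> bravo
i=3: BASE=hotel L=bravo R=delta all differ -> CONFLICT
i=4: L=bravo R=bravo -> agree -> bravo
Index 2 -> bravo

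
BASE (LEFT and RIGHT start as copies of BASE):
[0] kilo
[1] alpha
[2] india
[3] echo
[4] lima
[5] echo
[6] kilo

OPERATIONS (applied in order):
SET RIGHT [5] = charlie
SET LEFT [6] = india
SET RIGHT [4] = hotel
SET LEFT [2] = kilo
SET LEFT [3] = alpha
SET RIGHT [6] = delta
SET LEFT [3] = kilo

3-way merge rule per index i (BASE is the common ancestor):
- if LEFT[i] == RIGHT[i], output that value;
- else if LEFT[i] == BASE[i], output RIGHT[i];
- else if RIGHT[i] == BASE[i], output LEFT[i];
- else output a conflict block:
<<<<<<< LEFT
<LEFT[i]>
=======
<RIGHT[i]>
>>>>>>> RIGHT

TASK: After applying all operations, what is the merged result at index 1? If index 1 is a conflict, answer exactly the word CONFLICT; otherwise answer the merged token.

Answer: alpha

Derivation:
Final LEFT:  [kilo, alpha, kilo, kilo, lima, echo, india]
Final RIGHT: [kilo, alpha, india, echo, hotel, charlie, delta]
i=0: L=kilo R=kilo -> agree -> kilo
i=1: L=alpha R=alpha -> agree -> alpha
i=2: L=kilo, R=india=BASE -> take LEFT -> kilo
i=3: L=kilo, R=echo=BASE -> take LEFT -> kilo
i=4: L=lima=BASE, R=hotel -> take RIGHT -> hotel
i=5: L=echo=BASE, R=charlie -> take RIGHT -> charlie
i=6: BASE=kilo L=india R=delta all differ -> CONFLICT
Index 1 -> alpha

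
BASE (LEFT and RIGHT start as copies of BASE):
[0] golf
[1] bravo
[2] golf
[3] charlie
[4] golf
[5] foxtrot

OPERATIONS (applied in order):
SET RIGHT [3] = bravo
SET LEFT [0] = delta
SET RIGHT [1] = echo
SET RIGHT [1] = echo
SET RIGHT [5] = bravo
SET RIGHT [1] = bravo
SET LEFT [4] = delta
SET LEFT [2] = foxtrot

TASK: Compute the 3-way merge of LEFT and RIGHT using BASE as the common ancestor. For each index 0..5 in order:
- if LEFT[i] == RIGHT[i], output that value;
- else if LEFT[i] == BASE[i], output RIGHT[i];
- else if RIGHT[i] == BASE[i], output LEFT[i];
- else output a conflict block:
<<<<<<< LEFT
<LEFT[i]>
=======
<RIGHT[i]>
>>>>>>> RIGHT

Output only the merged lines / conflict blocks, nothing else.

Final LEFT:  [delta, bravo, foxtrot, charlie, delta, foxtrot]
Final RIGHT: [golf, bravo, golf, bravo, golf, bravo]
i=0: L=delta, R=golf=BASE -> take LEFT -> delta
i=1: L=bravo R=bravo -> agree -> bravo
i=2: L=foxtrot, R=golf=BASE -> take LEFT -> foxtrot
i=3: L=charlie=BASE, R=bravo -> take RIGHT -> bravo
i=4: L=delta, R=golf=BASE -> take LEFT -> delta
i=5: L=foxtrot=BASE, R=bravo -> take RIGHT -> bravo

Answer: delta
bravo
foxtrot
bravo
delta
bravo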